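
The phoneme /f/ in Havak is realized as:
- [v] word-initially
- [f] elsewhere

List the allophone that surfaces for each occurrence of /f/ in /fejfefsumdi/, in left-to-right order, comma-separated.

Occurrence 1 (position 1): word-initially → [v].
Occurrence 2 (position 4): no conditioning environment matches → elsewhere allophone [f].
Occurrence 3 (position 6): no conditioning environment matches → elsewhere allophone [f].

[v], [f], [f]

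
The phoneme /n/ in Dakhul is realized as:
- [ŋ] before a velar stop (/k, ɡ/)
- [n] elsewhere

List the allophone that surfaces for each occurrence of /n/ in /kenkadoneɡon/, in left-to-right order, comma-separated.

Occurrence 1 (position 3): before a velar stop → [ŋ].
Occurrence 2 (position 8): no conditioning environment matches → elsewhere allophone [n].
Occurrence 3 (position 12): no conditioning environment matches → elsewhere allophone [n].

[ŋ], [n], [n]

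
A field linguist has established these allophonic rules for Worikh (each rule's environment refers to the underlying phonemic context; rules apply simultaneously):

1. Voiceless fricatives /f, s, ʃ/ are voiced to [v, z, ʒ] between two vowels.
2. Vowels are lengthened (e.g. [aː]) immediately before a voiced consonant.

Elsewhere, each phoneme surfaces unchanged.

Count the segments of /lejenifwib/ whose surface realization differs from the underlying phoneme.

Segments that undergo a rule: /e/ → [eː] (rule 2); /e/ → [eː] (rule 2); /i/ → [iː] (rule 2).
All other segments surface unchanged.

3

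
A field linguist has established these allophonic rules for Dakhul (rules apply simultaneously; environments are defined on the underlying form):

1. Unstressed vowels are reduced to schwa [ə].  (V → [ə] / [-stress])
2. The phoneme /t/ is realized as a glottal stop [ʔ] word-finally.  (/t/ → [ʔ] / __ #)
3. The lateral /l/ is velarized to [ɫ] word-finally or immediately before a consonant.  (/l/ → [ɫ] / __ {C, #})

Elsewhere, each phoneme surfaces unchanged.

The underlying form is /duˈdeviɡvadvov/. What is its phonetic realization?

Rule 1 applies to /u/ (between /d/ and /d/: in an unstressed syllable) → [ə].
/e/ (between /d/ and /v/) fails the environment for rule 1, so it stays [e].
Rule 1 applies to /i/ (between /v/ and /ɡ/: in an unstressed syllable) → [ə].
Rule 1 applies to /a/ (between /v/ and /d/: in an unstressed syllable) → [ə].
/o/ meets the environment for rule 1 (in an unstressed syllable) → [ə].

[dəˈdevəɡvədvəv]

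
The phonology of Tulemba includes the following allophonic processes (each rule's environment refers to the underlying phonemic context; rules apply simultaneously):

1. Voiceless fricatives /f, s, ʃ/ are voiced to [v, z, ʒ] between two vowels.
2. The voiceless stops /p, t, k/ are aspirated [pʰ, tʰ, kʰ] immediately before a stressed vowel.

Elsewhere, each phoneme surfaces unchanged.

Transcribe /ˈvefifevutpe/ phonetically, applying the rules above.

[ˈvevivevutpe]

/f/ meets the environment for rule 1 (between two vowels) → [v].
Rule 1 applies to /f/ (between /i/ and /e/: between two vowels) → [v].
/t/ (between /u/ and /p/): rule 2 targets it, but not immediately before a stressed vowel → unchanged [t].
/p/ — between /t/ and /e/; rule 2 does not apply here → [p].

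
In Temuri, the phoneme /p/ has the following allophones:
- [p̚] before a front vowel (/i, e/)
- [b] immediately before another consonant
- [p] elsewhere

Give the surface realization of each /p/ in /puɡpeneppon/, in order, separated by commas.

Occurrence 1 (position 1): no conditioning environment matches → elsewhere allophone [p].
Occurrence 2 (position 4): before a front vowel (/i, e/) → [p̚].
Occurrence 3 (position 8): immediately before another consonant → [b].
Occurrence 4 (position 9): no conditioning environment matches → elsewhere allophone [p].

[p], [p̚], [b], [p]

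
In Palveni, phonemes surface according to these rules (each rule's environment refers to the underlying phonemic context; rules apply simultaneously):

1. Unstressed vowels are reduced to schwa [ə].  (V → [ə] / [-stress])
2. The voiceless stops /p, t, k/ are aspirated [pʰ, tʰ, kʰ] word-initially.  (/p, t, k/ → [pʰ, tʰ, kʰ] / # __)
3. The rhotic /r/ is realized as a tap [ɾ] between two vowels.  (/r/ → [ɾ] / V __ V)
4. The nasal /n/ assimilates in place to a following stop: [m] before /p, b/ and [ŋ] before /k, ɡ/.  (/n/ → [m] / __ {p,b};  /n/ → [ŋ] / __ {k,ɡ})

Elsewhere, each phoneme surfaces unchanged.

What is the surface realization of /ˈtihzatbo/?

/t/ — word-initial, word-initially — surfaces as [tʰ] (rule 2).
/i/ (between /t/ and /h/) is in the target of rule 1 but the environment (in an unstressed syllable) is not met → [i].
/h/ (between /i/ and /z/): no rule targets it → [h].
/z/ stays [z].
/a/ (between /z/ and /t/) occurs in an unstressed syllable → [ə] by rule 1.
/t/ (between /a/ and /b/) is in the target of rule 2 but the environment (word-initially) is not met → [t].
/b/ stays [b].
/o/ meets the environment for rule 1 (in an unstressed syllable) → [ə].

[ˈtʰihzətbə]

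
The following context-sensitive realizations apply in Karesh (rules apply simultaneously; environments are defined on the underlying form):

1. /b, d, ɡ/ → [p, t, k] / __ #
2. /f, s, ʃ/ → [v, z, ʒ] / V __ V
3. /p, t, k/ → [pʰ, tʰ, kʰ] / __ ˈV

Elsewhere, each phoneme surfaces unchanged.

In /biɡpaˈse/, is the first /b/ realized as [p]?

No

/b/ (word-initial) is in the target of rule 1 but the environment (word-finally) is not met → [b].
The actual realization is [b], not [p].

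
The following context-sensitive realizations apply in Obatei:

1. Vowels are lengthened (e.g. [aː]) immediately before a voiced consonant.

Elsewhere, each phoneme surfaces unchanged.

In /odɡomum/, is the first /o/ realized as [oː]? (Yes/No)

Rule 1 applies to /o/ (word-initial: before a voiced consonant) → [oː].
The actual realization is [oː], which matches [oː].

Yes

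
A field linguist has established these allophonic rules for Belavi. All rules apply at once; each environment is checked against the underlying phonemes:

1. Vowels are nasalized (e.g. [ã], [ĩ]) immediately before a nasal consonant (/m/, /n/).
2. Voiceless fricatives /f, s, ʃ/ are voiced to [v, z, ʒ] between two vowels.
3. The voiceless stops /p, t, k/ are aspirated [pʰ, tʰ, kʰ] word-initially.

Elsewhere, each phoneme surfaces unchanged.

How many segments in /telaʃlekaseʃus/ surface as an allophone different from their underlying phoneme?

3

Segments that undergo a rule: /t/ → [tʰ] (rule 3); /s/ → [z] (rule 2); /ʃ/ → [ʒ] (rule 2).
All other segments surface unchanged.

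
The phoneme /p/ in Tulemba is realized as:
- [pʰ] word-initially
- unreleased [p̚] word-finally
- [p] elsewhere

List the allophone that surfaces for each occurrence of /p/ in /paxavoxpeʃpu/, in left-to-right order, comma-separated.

[pʰ], [p], [p]

Occurrence 1 (position 1): word-initially → [pʰ].
Occurrence 2 (position 8): no conditioning environment matches → elsewhere allophone [p].
Occurrence 3 (position 11): no conditioning environment matches → elsewhere allophone [p].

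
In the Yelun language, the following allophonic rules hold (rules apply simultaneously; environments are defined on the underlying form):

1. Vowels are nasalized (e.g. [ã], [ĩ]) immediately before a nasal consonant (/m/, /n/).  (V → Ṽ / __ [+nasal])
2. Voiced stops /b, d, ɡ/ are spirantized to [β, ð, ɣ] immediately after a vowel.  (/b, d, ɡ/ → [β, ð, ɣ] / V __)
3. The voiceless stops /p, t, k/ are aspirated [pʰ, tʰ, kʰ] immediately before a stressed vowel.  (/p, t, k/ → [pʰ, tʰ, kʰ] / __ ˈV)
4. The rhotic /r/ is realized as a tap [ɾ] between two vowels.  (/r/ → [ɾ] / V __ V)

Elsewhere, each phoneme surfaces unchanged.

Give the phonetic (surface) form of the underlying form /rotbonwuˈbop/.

[rotbõnwuˈβop]

/r/ — word-initial; rule 4 does not apply here → [r].
/o/ — between /r/ and /t/; rule 1 does not apply here → [o].
/t/ (between /o/ and /b/) fails the environment for rule 3, so it stays [t].
/b/ (between /t/ and /o/) is in the target of rule 2 but the environment (immediately after a vowel) is not met → [b].
/o/ (between /b/ and /n/) occurs before a nasal consonant → [õ] by rule 1.
/n/ (between /o/ and /w/) is unaffected → [n].
/w/ (between /n/ and /u/) is unaffected → [w].
/u/ (between /w/ and /b/) fails the environment for rule 1, so it stays [u].
Rule 2 applies to /b/ (between /u/ and /o/: immediately after a vowel) → [β].
/o/ — between /b/ and /p/; rule 1 does not apply here → [o].
/p/ — word-final; rule 3 does not apply here → [p].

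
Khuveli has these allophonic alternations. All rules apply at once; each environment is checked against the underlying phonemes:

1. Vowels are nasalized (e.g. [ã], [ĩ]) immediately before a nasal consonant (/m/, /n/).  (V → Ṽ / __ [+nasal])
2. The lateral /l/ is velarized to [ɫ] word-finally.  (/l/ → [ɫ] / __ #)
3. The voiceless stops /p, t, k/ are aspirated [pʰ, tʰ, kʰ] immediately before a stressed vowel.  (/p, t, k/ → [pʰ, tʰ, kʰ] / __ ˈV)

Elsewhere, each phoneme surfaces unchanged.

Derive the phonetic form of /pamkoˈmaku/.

[pãmkõˈmaku]

/p/ (word-initial) is in the target of rule 3 but the environment (immediately before a stressed vowel) is not met → [p].
/a/ meets the environment for rule 1 (before a nasal consonant) → [ã].
/m/ (between /a/ and /k/) is unaffected → [m].
/k/ (between /m/ and /o/) fails the environment for rule 3, so it stays [k].
/o/ — between /k/ and /m/, before a nasal consonant — surfaces as [õ] (rule 1).
/m/ — not in any rule's target class → [m].
/a/ (between /m/ and /k/): rule 1 targets it, but not before a nasal consonant → unchanged [a].
/k/ (between /a/ and /u/) fails the environment for rule 3, so it stays [k].
/u/ (word-final): rule 1 targets it, but not before a nasal consonant → unchanged [u].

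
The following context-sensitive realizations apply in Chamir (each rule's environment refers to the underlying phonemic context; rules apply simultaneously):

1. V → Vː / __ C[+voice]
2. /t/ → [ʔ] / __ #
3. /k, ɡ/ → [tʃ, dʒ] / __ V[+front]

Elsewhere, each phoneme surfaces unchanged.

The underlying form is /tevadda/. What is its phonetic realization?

/t/ (word-initial): rule 2 targets it, but not word-finally → unchanged [t].
Rule 1 applies to /e/ (between /t/ and /v/: before a voiced consonant) → [eː].
/v/ — not in any rule's target class → [v].
Rule 1 applies to /a/ (between /v/ and /d/: before a voiced consonant) → [aː].
/d/ stays [d].
/d/ (between /d/ and /a/) is unaffected → [d].
/a/ (word-final): rule 1 targets it, but not before a voiced consonant → unchanged [a].

[teːvaːdda]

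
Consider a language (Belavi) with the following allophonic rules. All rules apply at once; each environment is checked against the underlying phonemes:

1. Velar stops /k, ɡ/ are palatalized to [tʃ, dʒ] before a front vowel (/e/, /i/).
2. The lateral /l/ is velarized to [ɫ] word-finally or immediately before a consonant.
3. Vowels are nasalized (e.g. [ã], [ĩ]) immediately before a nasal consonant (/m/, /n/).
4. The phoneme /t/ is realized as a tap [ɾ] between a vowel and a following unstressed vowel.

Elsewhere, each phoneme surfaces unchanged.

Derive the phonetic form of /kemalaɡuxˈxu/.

/k/ (word-initial): before a front vowel, so rule 1 applies → [tʃ].
/e/ meets the environment for rule 3 (before a nasal consonant) → [ẽ].
/m/ stays [m].
/a/ (between /m/ and /l/) is in the target of rule 3 but the environment (before a nasal consonant) is not met → [a].
/l/ (between /a/ and /a/) is in the target of rule 2 but the environment (word-finally or immediately before a consonant) is not met → [l].
/a/ (between /l/ and /ɡ/) is in the target of rule 3 but the environment (before a nasal consonant) is not met → [a].
/ɡ/ (between /a/ and /u/) fails the environment for rule 1, so it stays [ɡ].
/u/ — between /ɡ/ and /x/; rule 3 does not apply here → [u].
/x/ stays [x].
/x/ (between /x/ and /u/): no rule targets it → [x].
/u/ — word-final; rule 3 does not apply here → [u].

[tʃẽmalaɡuxˈxu]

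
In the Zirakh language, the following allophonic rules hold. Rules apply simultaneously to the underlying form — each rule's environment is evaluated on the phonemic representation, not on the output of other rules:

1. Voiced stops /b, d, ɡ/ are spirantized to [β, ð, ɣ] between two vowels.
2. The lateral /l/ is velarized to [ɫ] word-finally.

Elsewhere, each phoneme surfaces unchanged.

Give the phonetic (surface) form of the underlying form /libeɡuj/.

/l/ (word-initial): rule 2 targets it, but not word-finally → unchanged [l].
/i/ (between /l/ and /b/) is unaffected → [i].
/b/ (between /i/ and /e/) occurs between two vowels → [β] by rule 1.
/e/ (between /b/ and /ɡ/) is unaffected → [e].
/ɡ/ (between /e/ and /u/) occurs between two vowels → [ɣ] by rule 1.
/u/ (between /ɡ/ and /j/): no rule targets it → [u].
/j/ (word-final): no rule targets it → [j].

[liβeɣuj]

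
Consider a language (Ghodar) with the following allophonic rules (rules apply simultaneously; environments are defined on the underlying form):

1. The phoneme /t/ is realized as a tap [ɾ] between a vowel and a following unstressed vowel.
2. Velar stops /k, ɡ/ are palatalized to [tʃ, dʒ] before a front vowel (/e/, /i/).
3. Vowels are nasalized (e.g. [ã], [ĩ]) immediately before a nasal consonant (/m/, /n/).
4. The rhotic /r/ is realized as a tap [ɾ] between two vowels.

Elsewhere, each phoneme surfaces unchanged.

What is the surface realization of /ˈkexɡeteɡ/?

/k/ (word-initial): before a front vowel, so rule 2 applies → [tʃ].
/e/ (between /k/ and /x/): rule 3 targets it, but not before a nasal consonant → unchanged [e].
/ɡ/ meets the environment for rule 2 (before a front vowel) → [dʒ].
/e/ (between /ɡ/ and /t/) fails the environment for rule 3, so it stays [e].
Rule 1 applies to /t/ (between /e/ and /e/: between a vowel and a following unstressed vowel) → [ɾ].
/e/ — between /t/ and /ɡ/; rule 3 does not apply here → [e].
/ɡ/ (word-final): rule 2 targets it, but not before a front vowel → unchanged [ɡ].

[ˈtʃexdʒeɾeɡ]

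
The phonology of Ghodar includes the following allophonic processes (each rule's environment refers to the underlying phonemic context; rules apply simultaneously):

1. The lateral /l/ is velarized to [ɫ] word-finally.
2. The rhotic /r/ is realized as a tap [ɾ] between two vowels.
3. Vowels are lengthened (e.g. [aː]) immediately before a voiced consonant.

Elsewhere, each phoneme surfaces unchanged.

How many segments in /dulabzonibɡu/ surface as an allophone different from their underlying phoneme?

4

Segments that undergo a rule: /u/ → [uː] (rule 3); /a/ → [aː] (rule 3); /o/ → [oː] (rule 3); /i/ → [iː] (rule 3).
All other segments surface unchanged.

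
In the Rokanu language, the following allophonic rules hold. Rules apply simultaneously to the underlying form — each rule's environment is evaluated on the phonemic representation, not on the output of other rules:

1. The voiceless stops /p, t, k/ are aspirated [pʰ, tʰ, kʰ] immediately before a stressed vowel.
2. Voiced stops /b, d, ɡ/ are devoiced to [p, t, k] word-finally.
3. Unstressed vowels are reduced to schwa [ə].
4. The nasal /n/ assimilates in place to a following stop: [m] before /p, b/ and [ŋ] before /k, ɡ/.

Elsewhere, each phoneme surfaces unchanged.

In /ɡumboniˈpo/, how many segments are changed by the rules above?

Segments that undergo a rule: /u/ → [ə] (rule 3); /o/ → [ə] (rule 3); /i/ → [ə] (rule 3); /p/ → [pʰ] (rule 1).
All other segments surface unchanged.

4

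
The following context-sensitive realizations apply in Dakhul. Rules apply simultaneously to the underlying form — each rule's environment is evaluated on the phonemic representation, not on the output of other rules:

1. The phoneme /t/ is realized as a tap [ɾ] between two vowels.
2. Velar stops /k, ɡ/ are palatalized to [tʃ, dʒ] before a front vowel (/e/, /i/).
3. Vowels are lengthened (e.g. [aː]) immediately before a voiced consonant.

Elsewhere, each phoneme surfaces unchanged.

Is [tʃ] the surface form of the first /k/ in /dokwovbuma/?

/k/ — between /o/ and /w/; rule 2 does not apply here → [k].
The actual realization is [k], not [tʃ].

No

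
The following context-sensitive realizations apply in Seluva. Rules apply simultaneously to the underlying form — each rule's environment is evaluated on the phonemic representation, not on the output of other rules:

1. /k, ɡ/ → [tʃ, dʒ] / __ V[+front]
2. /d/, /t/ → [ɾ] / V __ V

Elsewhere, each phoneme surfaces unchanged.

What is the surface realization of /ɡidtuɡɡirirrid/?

/ɡ/ (word-initial): before a front vowel, so rule 1 applies → [dʒ].
/d/ (between /i/ and /t/): rule 2 targets it, but not between two vowels → unchanged [d].
/t/ (between /d/ and /u/) fails the environment for rule 2, so it stays [t].
/ɡ/ (between /u/ and /ɡ/) is in the target of rule 1 but the environment (before a front vowel) is not met → [ɡ].
/ɡ/ meets the environment for rule 1 (before a front vowel) → [dʒ].
/d/ (word-final) is in the target of rule 2 but the environment (between two vowels) is not met → [d].

[dʒidtuɡdʒirirrid]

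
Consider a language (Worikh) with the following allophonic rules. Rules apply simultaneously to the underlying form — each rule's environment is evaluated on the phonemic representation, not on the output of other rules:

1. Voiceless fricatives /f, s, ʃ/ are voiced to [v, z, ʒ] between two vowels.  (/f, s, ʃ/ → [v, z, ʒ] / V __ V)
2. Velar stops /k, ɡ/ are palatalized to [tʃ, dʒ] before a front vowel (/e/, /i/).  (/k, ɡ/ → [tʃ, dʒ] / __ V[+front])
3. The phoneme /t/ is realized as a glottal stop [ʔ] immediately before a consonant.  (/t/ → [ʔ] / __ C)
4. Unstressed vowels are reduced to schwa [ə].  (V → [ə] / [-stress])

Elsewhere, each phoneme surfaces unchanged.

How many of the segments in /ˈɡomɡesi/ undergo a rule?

4

Segments that undergo a rule: /ɡ/ → [dʒ] (rule 2); /e/ → [ə] (rule 4); /s/ → [z] (rule 1); /i/ → [ə] (rule 4).
All other segments surface unchanged.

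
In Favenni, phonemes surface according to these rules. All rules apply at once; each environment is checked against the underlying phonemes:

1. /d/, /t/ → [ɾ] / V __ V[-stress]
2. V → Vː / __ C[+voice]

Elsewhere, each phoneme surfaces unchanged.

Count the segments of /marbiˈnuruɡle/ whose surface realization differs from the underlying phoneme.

4

Segments that undergo a rule: /a/ → [aː] (rule 2); /i/ → [iː] (rule 2); /u/ → [uː] (rule 2); /u/ → [uː] (rule 2).
All other segments surface unchanged.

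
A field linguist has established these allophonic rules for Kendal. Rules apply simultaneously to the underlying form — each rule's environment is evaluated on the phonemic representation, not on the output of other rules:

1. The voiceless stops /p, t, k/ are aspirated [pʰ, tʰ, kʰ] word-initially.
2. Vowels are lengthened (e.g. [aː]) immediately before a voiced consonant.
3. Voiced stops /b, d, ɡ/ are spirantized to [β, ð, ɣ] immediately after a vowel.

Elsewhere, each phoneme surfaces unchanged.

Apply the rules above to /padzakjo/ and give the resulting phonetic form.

[pʰaːðzakjo]

/p/ (word-initial) occurs word-initially → [pʰ] by rule 1.
/a/ (between /p/ and /d/) occurs before a voiced consonant → [aː] by rule 2.
/d/ (between /a/ and /z/): immediately after a vowel, so rule 3 applies → [ð].
/z/ stays [z].
/a/ (between /z/ and /k/) is in the target of rule 2 but the environment (before a voiced consonant) is not met → [a].
/k/ (between /a/ and /j/) is in the target of rule 1 but the environment (word-initially) is not met → [k].
/j/ (between /k/ and /o/) is unaffected → [j].
/o/ — word-final; rule 2 does not apply here → [o].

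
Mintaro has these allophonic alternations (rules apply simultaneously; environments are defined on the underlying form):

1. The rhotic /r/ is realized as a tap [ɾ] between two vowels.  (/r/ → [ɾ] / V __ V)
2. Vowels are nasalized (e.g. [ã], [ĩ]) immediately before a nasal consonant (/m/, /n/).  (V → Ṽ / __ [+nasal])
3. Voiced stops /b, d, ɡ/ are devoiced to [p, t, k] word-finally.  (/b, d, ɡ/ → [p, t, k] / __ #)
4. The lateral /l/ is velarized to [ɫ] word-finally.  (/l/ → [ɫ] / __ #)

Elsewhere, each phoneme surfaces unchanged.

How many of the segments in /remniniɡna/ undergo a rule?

Segments that undergo a rule: /e/ → [ẽ] (rule 2); /i/ → [ĩ] (rule 2).
All other segments surface unchanged.

2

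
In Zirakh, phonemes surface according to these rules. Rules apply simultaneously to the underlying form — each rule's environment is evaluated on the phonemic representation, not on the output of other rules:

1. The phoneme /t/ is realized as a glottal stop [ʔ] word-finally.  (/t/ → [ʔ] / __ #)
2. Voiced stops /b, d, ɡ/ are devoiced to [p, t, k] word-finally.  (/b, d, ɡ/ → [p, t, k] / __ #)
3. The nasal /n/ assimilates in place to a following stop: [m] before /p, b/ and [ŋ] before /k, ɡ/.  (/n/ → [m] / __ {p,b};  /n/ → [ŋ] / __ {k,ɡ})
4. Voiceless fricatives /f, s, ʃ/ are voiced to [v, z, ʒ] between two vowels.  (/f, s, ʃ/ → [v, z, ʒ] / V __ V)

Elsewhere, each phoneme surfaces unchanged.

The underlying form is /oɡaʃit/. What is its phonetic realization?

/o/ (word-initial): no rule targets it → [o].
/ɡ/ — between /o/ and /a/; rule 2 does not apply here → [ɡ].
/a/ (between /ɡ/ and /ʃ/) is unaffected → [a].
Rule 4 applies to /ʃ/ (between /a/ and /i/: between two vowels) → [ʒ].
/i/ (between /ʃ/ and /t/) is unaffected → [i].
/t/ — word-final, word-finally — surfaces as [ʔ] (rule 1).

[oɡaʒiʔ]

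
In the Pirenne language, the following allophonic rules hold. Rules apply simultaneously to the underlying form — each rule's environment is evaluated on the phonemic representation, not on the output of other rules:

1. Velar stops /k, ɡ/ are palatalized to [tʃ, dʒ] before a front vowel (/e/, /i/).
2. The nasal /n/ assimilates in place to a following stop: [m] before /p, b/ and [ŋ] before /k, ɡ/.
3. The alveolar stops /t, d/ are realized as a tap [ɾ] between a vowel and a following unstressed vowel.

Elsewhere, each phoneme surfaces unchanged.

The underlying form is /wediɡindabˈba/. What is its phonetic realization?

Rule 3 applies to /d/ (between /e/ and /i/: between a vowel and a following unstressed vowel) → [ɾ].
/ɡ/ — between /i/ and /i/, before a front vowel — surfaces as [dʒ] (rule 1).
/n/ (between /i/ and /d/): rule 2 targets it, but not before a labial or velar stop → unchanged [n].
/d/ (between /n/ and /a/) is in the target of rule 3 but the environment (between a vowel and a following unstressed vowel) is not met → [d].

[weɾidʒindabˈba]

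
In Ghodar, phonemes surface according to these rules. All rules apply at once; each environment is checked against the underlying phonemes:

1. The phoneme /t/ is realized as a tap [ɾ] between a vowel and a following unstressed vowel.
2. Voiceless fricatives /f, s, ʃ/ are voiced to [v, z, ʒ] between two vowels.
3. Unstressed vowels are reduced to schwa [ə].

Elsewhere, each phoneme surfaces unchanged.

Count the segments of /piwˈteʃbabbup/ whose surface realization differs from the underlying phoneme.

Segments that undergo a rule: /i/ → [ə] (rule 3); /a/ → [ə] (rule 3); /u/ → [ə] (rule 3).
All other segments surface unchanged.

3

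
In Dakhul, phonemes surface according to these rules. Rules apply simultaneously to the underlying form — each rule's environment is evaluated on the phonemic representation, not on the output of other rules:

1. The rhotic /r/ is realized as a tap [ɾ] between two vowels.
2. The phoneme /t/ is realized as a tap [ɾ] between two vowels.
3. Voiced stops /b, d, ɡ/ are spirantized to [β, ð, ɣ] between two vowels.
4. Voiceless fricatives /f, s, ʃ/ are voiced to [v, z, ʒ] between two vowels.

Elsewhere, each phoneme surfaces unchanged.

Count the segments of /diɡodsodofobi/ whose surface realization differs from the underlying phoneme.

4

Segments that undergo a rule: /ɡ/ → [ɣ] (rule 3); /d/ → [ð] (rule 3); /f/ → [v] (rule 4); /b/ → [β] (rule 3).
All other segments surface unchanged.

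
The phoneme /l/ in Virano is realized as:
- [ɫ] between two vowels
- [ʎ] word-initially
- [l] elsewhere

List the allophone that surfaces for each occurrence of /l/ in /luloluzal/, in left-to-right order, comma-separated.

Occurrence 1 (position 1): word-initially → [ʎ].
Occurrence 2 (position 3): between two vowels → [ɫ].
Occurrence 3 (position 5): between two vowels → [ɫ].
Occurrence 4 (position 9): no conditioning environment matches → elsewhere allophone [l].

[ʎ], [ɫ], [ɫ], [l]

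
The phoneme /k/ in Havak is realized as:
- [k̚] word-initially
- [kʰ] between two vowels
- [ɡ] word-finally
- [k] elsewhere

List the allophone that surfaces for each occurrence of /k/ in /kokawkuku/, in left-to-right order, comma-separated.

[k̚], [kʰ], [k], [kʰ]

Occurrence 1 (position 1): word-initially → [k̚].
Occurrence 2 (position 3): between two vowels → [kʰ].
Occurrence 3 (position 6): no conditioning environment matches → elsewhere allophone [k].
Occurrence 4 (position 8): between two vowels → [kʰ].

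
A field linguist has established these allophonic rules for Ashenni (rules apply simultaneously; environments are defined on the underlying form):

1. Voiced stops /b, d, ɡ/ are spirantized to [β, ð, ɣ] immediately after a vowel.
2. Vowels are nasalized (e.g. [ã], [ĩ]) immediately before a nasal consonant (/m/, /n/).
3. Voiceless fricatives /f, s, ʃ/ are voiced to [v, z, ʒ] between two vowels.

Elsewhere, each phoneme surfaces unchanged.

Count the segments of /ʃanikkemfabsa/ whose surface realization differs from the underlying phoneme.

3

Segments that undergo a rule: /a/ → [ã] (rule 2); /e/ → [ẽ] (rule 2); /b/ → [β] (rule 1).
All other segments surface unchanged.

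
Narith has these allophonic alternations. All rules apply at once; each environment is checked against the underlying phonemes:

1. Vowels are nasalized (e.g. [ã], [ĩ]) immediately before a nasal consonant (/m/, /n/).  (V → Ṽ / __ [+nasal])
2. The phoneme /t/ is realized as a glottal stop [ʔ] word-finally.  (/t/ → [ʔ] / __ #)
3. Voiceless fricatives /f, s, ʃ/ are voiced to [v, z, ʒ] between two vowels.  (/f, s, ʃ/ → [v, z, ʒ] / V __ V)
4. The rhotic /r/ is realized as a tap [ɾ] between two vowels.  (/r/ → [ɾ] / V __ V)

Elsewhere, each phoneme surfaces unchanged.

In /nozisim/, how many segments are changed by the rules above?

2

Segments that undergo a rule: /s/ → [z] (rule 3); /i/ → [ĩ] (rule 1).
All other segments surface unchanged.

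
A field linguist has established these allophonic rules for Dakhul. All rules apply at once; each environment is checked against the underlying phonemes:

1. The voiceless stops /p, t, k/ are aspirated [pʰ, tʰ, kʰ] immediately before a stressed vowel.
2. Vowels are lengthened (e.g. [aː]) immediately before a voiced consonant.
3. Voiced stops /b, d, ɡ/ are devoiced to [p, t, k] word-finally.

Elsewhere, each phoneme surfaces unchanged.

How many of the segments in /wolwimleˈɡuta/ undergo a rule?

Segments that undergo a rule: /o/ → [oː] (rule 2); /i/ → [iː] (rule 2); /e/ → [eː] (rule 2).
All other segments surface unchanged.

3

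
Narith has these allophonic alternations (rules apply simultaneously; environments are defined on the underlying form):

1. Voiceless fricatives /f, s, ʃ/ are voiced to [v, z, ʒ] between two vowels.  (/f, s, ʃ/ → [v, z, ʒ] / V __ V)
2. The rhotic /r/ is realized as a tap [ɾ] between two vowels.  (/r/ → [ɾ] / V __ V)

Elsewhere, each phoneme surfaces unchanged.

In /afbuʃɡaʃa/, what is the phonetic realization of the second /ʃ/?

[ʒ]

/ʃ/ (between /a/ and /a/): between two vowels, so rule 1 applies → [ʒ].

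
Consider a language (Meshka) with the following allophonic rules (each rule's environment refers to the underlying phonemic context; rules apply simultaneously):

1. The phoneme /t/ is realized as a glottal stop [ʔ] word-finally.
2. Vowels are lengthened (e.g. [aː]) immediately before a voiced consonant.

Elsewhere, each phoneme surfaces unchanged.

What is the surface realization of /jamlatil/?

[jaːmlatiːl]

/j/ (word-initial) is unaffected → [j].
/a/ (between /j/ and /m/): before a voiced consonant, so rule 2 applies → [aː].
/m/ (between /a/ and /l/): no rule targets it → [m].
/l/ stays [l].
/a/ — between /l/ and /t/; rule 2 does not apply here → [a].
/t/ (between /a/ and /i/): rule 1 targets it, but not word-finally → unchanged [t].
/i/ — between /t/ and /l/, before a voiced consonant — surfaces as [iː] (rule 2).
/l/ — not in any rule's target class → [l].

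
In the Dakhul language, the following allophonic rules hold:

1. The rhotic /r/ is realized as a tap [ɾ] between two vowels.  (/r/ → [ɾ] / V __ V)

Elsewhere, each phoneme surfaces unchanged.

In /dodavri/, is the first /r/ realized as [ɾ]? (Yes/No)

No

/r/ (between /v/ and /i/): rule 1 targets it, but not between two vowels → unchanged [r].
The actual realization is [r], not [ɾ].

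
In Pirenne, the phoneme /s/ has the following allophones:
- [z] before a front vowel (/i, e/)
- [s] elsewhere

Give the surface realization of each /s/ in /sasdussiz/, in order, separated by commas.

Occurrence 1 (position 1): no conditioning environment matches → elsewhere allophone [s].
Occurrence 2 (position 3): no conditioning environment matches → elsewhere allophone [s].
Occurrence 3 (position 6): no conditioning environment matches → elsewhere allophone [s].
Occurrence 4 (position 7): before a front vowel (/i, e/) → [z].

[s], [s], [s], [z]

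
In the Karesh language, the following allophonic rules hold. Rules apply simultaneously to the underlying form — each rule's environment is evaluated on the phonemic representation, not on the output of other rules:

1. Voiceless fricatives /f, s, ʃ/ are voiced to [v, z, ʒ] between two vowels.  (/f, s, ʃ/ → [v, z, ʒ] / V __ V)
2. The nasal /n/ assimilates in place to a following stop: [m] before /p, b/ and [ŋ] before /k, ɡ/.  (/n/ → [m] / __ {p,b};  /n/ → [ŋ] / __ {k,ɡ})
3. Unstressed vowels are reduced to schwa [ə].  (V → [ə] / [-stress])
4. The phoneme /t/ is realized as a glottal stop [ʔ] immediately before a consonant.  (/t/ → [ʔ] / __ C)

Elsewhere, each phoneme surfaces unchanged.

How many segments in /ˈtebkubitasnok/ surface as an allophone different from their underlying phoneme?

4

Segments that undergo a rule: /u/ → [ə] (rule 3); /i/ → [ə] (rule 3); /a/ → [ə] (rule 3); /o/ → [ə] (rule 3).
All other segments surface unchanged.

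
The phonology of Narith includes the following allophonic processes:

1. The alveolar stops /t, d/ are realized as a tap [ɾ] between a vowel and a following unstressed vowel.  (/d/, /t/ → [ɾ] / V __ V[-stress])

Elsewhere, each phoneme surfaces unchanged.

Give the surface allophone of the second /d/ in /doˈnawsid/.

[d]

/d/ (word-final) is in the target of rule 1 but the environment (between a vowel and a following unstressed vowel) is not met → [d].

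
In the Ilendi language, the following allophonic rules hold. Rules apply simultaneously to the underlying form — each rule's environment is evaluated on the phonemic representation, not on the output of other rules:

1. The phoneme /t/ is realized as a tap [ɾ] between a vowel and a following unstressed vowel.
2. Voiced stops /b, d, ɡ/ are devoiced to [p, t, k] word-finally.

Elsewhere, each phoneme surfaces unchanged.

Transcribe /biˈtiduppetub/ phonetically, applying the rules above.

[biˈtiduppeɾup]

/b/ (word-initial): rule 2 targets it, but not word-finally → unchanged [b].
/t/ (between /i/ and /i/) is in the target of rule 1 but the environment (between a vowel and a following unstressed vowel) is not met → [t].
/d/ (between /i/ and /u/) is in the target of rule 2 but the environment (word-finally) is not met → [d].
Rule 1 applies to /t/ (between /e/ and /u/: between a vowel and a following unstressed vowel) → [ɾ].
/b/ (word-final) occurs word-finally → [p] by rule 2.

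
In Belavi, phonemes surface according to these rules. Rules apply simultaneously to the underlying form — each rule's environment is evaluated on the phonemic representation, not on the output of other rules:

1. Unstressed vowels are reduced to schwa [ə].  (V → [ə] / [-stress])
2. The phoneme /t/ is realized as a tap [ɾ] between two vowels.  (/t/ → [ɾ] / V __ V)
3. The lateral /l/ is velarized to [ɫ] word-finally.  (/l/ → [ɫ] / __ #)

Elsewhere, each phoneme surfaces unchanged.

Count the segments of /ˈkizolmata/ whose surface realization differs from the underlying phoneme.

4

Segments that undergo a rule: /o/ → [ə] (rule 1); /a/ → [ə] (rule 1); /t/ → [ɾ] (rule 2); /a/ → [ə] (rule 1).
All other segments surface unchanged.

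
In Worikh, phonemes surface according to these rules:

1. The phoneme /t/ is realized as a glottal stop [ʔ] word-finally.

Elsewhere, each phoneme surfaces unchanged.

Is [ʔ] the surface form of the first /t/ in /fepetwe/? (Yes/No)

No

/t/ (between /e/ and /w/) fails the environment for rule 1, so it stays [t].
The actual realization is [t], not [ʔ].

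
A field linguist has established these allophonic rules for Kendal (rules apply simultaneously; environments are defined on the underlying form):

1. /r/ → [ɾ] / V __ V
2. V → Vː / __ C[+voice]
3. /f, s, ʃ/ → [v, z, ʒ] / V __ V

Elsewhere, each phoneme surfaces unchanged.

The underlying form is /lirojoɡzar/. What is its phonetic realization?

[liːɾoːjoːɡzaːr]

/i/ (between /l/ and /r/): before a voiced consonant, so rule 2 applies → [iː].
Rule 1 applies to /r/ (between /i/ and /o/: between two vowels) → [ɾ].
/o/ — between /r/ and /j/, before a voiced consonant — surfaces as [oː] (rule 2).
/o/ — between /j/ and /ɡ/, before a voiced consonant — surfaces as [oː] (rule 2).
/a/ (between /z/ and /r/): before a voiced consonant, so rule 2 applies → [aː].
/r/ (word-final) is in the target of rule 1 but the environment (between two vowels) is not met → [r].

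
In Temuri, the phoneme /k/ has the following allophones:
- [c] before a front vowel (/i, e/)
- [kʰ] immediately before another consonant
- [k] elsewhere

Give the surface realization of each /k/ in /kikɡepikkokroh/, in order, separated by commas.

Occurrence 1 (position 1): before a front vowel (/i, e/) → [c].
Occurrence 2 (position 3): immediately before another consonant → [kʰ].
Occurrence 3 (position 8): immediately before another consonant → [kʰ].
Occurrence 4 (position 9): no conditioning environment matches → elsewhere allophone [k].
Occurrence 5 (position 11): immediately before another consonant → [kʰ].

[c], [kʰ], [kʰ], [k], [kʰ]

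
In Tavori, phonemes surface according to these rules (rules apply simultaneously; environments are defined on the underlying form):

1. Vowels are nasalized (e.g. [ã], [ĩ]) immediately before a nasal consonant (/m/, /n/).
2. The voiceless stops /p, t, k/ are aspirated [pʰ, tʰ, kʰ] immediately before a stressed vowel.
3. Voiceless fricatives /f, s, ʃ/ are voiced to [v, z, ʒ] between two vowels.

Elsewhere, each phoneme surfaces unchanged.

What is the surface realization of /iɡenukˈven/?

[iɡẽnukˈvẽn]

/i/ (word-initial) is in the target of rule 1 but the environment (before a nasal consonant) is not met → [i].
/e/ (between /ɡ/ and /n/) occurs before a nasal consonant → [ẽ] by rule 1.
/u/ — between /n/ and /k/; rule 1 does not apply here → [u].
/k/ (between /u/ and /v/): rule 2 targets it, but not immediately before a stressed vowel → unchanged [k].
/e/ (between /v/ and /n/): before a nasal consonant, so rule 1 applies → [ẽ].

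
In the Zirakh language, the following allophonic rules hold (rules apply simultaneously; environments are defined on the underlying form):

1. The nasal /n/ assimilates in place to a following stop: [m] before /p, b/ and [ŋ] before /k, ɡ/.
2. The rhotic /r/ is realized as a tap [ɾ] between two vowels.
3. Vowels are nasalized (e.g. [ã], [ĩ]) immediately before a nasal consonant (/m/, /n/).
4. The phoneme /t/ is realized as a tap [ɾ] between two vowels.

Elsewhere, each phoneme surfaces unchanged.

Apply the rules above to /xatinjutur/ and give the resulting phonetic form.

[xaɾĩnjuɾur]

/x/ — not in any rule's target class → [x].
/a/ (between /x/ and /t/): rule 3 targets it, but not before a nasal consonant → unchanged [a].
Rule 4 applies to /t/ (between /a/ and /i/: between two vowels) → [ɾ].
/i/ meets the environment for rule 3 (before a nasal consonant) → [ĩ].
/n/ (between /i/ and /j/) fails the environment for rule 1, so it stays [n].
/j/ — not in any rule's target class → [j].
/u/ (between /j/ and /t/): rule 3 targets it, but not before a nasal consonant → unchanged [u].
/t/ (between /u/ and /u/): between two vowels, so rule 4 applies → [ɾ].
/u/ — between /t/ and /r/; rule 3 does not apply here → [u].
/r/ (word-final) fails the environment for rule 2, so it stays [r].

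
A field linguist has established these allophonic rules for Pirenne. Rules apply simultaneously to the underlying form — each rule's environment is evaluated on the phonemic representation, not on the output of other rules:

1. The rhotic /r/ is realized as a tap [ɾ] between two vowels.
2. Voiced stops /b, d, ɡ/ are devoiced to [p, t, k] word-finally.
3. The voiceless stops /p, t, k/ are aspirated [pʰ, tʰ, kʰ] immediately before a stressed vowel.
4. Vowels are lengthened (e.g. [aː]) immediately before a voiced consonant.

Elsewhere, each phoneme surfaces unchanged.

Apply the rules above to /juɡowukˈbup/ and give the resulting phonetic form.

[juːɡoːwukˈbup]

/j/ stays [j].
Rule 4 applies to /u/ (between /j/ and /ɡ/: before a voiced consonant) → [uː].
/ɡ/ — between /u/ and /o/; rule 2 does not apply here → [ɡ].
/o/ (between /ɡ/ and /w/) occurs before a voiced consonant → [oː] by rule 4.
/w/ (between /o/ and /u/): no rule targets it → [w].
/u/ (between /w/ and /k/): rule 4 targets it, but not before a voiced consonant → unchanged [u].
/k/ (between /u/ and /b/) fails the environment for rule 3, so it stays [k].
/b/ (between /k/ and /u/): rule 2 targets it, but not word-finally → unchanged [b].
/u/ (between /b/ and /p/) is in the target of rule 4 but the environment (before a voiced consonant) is not met → [u].
/p/ (word-final): rule 3 targets it, but not immediately before a stressed vowel → unchanged [p].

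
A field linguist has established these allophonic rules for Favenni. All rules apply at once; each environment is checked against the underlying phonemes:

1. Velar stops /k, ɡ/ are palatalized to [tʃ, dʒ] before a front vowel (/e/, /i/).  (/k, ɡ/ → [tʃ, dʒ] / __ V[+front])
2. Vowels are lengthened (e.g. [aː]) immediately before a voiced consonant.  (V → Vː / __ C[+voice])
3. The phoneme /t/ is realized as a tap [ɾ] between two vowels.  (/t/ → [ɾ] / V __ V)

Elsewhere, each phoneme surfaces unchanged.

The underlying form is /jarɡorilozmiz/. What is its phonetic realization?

[jaːrɡoːriːloːzmiːz]

Rule 2 applies to /a/ (between /j/ and /r/: before a voiced consonant) → [aː].
/ɡ/ (between /r/ and /o/): rule 1 targets it, but not before a front vowel → unchanged [ɡ].
/o/ (between /ɡ/ and /r/): before a voiced consonant, so rule 2 applies → [oː].
/i/ (between /r/ and /l/) occurs before a voiced consonant → [iː] by rule 2.
/o/ (between /l/ and /z/): before a voiced consonant, so rule 2 applies → [oː].
/i/ meets the environment for rule 2 (before a voiced consonant) → [iː].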